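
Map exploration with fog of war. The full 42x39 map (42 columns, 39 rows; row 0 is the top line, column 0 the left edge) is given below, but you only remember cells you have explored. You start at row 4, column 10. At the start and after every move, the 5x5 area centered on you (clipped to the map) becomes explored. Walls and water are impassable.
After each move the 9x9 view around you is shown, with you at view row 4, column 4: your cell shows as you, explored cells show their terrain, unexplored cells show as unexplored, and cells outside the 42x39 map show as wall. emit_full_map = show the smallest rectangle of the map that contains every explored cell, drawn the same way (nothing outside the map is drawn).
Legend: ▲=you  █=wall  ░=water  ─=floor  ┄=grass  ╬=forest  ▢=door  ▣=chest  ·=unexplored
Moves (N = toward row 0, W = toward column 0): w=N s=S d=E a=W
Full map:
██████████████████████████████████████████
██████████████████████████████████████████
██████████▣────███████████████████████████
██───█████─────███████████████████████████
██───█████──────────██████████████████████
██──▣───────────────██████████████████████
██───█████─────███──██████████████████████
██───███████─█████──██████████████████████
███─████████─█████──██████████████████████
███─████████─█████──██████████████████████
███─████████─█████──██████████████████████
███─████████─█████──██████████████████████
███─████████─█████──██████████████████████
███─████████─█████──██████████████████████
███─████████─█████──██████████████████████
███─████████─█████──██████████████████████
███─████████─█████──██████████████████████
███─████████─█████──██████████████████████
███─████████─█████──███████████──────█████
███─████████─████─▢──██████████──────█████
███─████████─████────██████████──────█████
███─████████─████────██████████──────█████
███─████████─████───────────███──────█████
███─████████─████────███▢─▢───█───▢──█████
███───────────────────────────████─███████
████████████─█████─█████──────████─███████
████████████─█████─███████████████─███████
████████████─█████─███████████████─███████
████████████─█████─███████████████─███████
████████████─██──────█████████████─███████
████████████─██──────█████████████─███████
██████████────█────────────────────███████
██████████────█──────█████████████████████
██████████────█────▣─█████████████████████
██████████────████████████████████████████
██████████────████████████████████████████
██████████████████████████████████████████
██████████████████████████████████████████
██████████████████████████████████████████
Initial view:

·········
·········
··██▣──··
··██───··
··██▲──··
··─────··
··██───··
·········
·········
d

·········
·········
·██▣───··
·██────··
·██─▲──··
·──────··
·██────··
·········
·········

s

·········
·██▣───··
·██────··
·██────··
·───▲──··
·██────··
··███─█··
·········
·········

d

·········
██▣───···
██─────··
██─────··
────▲──··
██─────··
·███─██··
·········
·········

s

██▣───···
██─────··
██─────··
───────··
██──▲──··
·███─██··
··██─██··
·········
·········

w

·········
██▣───···
██─────··
██─────··
────▲──··
██─────··
·███─██··
··██─██··
·········

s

██▣───···
██─────··
██─────··
───────··
██──▲──··
·███─██··
··██─██··
·········
·········

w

·········
██▣───···
██─────··
██─────··
────▲──··
██─────··
·███─██··
··██─██··
·········

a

·········
·██▣───··
·██─────·
·██─────·
·───▲───·
·██─────·
··███─██·
···██─██·
·········

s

·██▣───··
·██─────·
·██─────·
·───────·
·██─▲───·
··███─██·
··███─██·
·········
·········

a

··██▣───·
··██─────
··██─────
··───────
··██▲────
··████─██
··████─██
·········
·········

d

·██▣───··
·██─────·
·██─────·
·───────·
·██─▲───·
·████─██·
·████─██·
·········
·········

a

··██▣───·
··██─────
··██─────
··───────
··██▲────
··████─██
··████─██
·········
·········

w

·········
··██▣───·
··██─────
··██─────
··──▲────
··██─────
··████─██
··████─██
·········

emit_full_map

██▣───·
██─────
██─────
──▲────
██─────
████─██
████─██

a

·········
···██▣───
··███────
··███────
··──▲────
··███────
··█████─█
···████─█
·········

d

·········
··██▣───·
·███─────
·███─────
·───▲────
·███─────
·█████─██
··████─██
·········

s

··██▣───·
·███─────
·███─────
·────────
·███▲────
·█████─██
··████─██
·········
·········

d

·██▣───··
███─────·
███─────·
────────·
███─▲───·
█████─██·
·████─██·
·········
·········

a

··██▣───·
·███─────
·███─────
·────────
·███▲────
·█████─██
··████─██
·········
·········

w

·········
··██▣───·
·███─────
·███─────
·───▲────
·███─────
·█████─██
··████─██
·········


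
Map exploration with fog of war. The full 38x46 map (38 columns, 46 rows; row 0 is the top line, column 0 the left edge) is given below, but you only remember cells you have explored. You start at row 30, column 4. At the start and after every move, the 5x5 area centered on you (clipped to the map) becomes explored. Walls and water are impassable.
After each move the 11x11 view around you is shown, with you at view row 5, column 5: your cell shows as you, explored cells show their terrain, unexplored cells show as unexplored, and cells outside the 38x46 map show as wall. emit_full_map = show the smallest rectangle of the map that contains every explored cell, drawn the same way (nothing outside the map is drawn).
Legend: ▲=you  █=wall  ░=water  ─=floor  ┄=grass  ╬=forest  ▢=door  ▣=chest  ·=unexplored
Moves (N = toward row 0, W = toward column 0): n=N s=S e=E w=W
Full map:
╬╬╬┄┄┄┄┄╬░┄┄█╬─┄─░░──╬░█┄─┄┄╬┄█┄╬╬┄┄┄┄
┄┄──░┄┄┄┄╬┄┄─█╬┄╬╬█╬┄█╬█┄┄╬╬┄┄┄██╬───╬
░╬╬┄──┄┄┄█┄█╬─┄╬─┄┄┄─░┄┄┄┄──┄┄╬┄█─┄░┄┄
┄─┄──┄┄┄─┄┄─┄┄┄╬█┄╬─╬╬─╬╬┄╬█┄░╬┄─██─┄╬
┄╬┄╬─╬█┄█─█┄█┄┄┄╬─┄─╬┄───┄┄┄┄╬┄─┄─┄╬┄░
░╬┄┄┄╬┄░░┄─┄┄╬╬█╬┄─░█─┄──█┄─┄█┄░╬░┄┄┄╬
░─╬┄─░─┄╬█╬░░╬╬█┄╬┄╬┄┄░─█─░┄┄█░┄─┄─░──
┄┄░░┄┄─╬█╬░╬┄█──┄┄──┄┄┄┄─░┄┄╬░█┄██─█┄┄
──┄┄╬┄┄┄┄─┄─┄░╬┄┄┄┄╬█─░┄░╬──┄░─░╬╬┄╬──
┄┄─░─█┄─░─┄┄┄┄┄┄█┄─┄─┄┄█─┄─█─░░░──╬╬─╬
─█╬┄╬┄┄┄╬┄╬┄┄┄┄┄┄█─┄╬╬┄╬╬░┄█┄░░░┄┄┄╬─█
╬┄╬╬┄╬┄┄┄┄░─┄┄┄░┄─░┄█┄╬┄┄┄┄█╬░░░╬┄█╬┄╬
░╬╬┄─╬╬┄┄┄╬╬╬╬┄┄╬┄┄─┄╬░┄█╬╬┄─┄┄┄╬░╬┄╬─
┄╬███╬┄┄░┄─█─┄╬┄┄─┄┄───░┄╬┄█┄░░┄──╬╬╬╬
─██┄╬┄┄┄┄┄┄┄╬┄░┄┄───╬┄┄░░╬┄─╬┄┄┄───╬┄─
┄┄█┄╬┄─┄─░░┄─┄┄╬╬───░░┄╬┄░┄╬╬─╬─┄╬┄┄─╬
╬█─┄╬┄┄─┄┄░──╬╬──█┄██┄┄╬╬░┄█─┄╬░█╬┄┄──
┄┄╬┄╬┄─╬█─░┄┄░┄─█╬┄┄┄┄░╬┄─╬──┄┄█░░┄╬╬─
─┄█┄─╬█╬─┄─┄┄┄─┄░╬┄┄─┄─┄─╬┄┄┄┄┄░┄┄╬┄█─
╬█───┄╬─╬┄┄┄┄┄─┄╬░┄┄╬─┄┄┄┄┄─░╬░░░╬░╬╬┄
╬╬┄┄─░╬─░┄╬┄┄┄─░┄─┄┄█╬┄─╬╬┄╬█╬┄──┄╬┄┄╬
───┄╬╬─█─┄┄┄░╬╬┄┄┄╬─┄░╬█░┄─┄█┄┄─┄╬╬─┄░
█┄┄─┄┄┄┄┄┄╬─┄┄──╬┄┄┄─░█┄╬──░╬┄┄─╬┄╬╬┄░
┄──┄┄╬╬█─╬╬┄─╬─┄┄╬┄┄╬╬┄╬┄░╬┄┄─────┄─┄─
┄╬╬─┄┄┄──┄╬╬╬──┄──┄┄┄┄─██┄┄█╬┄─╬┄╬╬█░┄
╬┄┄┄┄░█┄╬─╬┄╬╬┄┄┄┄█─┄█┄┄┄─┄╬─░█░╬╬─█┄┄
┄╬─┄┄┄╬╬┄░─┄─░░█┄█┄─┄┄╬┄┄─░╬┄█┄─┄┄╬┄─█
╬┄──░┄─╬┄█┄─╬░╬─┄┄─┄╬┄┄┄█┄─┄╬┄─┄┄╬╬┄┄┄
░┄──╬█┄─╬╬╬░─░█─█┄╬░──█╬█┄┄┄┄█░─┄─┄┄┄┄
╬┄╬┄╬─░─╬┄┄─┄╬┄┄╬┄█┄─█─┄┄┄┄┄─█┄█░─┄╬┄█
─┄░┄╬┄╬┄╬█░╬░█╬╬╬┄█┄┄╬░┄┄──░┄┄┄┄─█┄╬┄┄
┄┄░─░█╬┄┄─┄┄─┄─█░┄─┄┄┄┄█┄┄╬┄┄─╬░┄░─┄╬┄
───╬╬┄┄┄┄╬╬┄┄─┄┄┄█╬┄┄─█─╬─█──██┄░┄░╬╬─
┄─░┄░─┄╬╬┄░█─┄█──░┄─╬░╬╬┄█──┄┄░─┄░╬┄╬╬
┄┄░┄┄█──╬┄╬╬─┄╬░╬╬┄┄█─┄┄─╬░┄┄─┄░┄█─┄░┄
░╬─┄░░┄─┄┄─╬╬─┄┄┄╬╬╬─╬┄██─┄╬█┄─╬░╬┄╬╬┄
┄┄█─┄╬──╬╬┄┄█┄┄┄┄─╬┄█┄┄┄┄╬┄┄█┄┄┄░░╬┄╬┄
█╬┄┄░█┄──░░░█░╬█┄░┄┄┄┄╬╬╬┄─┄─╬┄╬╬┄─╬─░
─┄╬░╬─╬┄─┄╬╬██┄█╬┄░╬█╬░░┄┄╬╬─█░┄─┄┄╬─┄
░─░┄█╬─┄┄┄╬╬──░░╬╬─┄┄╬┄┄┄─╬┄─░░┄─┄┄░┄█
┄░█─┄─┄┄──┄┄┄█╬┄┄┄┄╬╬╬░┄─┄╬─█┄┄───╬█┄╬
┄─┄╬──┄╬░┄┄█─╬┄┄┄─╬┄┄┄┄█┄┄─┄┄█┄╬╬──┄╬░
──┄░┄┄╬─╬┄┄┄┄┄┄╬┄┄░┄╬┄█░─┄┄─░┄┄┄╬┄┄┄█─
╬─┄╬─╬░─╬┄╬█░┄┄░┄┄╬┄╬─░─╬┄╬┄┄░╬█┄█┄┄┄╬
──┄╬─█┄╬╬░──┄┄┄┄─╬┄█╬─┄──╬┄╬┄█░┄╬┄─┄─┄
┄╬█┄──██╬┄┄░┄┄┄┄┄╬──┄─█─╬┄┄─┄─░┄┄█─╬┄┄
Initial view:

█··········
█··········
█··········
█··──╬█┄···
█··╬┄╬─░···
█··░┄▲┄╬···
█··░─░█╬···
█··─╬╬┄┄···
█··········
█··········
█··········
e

···········
···········
···········
··──╬█┄─···
··╬┄╬─░─···
··░┄╬▲╬┄···
··░─░█╬┄···
··─╬╬┄┄┄···
···········
···········
···········

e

···········
···········
···········
·──╬█┄─╬···
·╬┄╬─░─╬···
·░┄╬┄▲┄╬···
·░─░█╬┄┄···
·─╬╬┄┄┄┄···
···········
···········
···········

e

···········
···········
···········
──╬█┄─╬╬···
╬┄╬─░─╬┄···
░┄╬┄╬▲╬█···
░─░█╬┄┄─···
─╬╬┄┄┄┄╬···
···········
···········
···········

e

···········
···········
···········
─╬█┄─╬╬╬···
┄╬─░─╬┄┄···
┄╬┄╬┄▲█░···
─░█╬┄┄─┄···
╬╬┄┄┄┄╬╬···
···········
···········
···········

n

···········
···········
···········
···─╬┄█┄···
─╬█┄─╬╬╬···
┄╬─░─▲┄┄···
┄╬┄╬┄╬█░···
─░█╬┄┄─┄···
╬╬┄┄┄┄╬╬···
···········
···········

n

···········
···········
···········
···╬╬┄░─···
···─╬┄█┄···
─╬█┄─▲╬╬···
┄╬─░─╬┄┄···
┄╬┄╬┄╬█░···
─░█╬┄┄─┄···
╬╬┄┄┄┄╬╬···
···········

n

···········
···········
···········
···█┄╬─╬···
···╬╬┄░─···
···─╬▲█┄···
─╬█┄─╬╬╬···
┄╬─░─╬┄┄···
┄╬┄╬┄╬█░···
─░█╬┄┄─┄···
╬╬┄┄┄┄╬╬···

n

···········
···········
···········
···┄──┄╬···
···█┄╬─╬···
···╬╬▲░─···
···─╬┄█┄···
─╬█┄─╬╬╬···
┄╬─░─╬┄┄···
┄╬┄╬┄╬█░···
─░█╬┄┄─┄···

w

···········
···········
···········
···┄┄──┄╬··
···░█┄╬─╬··
···┄╬▲┄░─··
···┄─╬┄█┄··
──╬█┄─╬╬╬··
╬┄╬─░─╬┄┄··
░┄╬┄╬┄╬█░··
░─░█╬┄┄─┄··

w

···········
···········
···········
···┄┄┄──┄╬·
···┄░█┄╬─╬·
···┄┄▲╬┄░─·
···░┄─╬┄█┄·
·──╬█┄─╬╬╬·
·╬┄╬─░─╬┄┄·
·░┄╬┄╬┄╬█░·
·░─░█╬┄┄─┄·

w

···········
···········
···········
···─┄┄┄──┄╬
···┄┄░█┄╬─╬
···┄┄▲╬╬┄░─
···─░┄─╬┄█┄
··──╬█┄─╬╬╬
··╬┄╬─░─╬┄┄
··░┄╬┄╬┄╬█░
··░─░█╬┄┄─┄

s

···········
···········
···─┄┄┄──┄╬
···┄┄░█┄╬─╬
···┄┄┄╬╬┄░─
···─░▲─╬┄█┄
··──╬█┄─╬╬╬
··╬┄╬─░─╬┄┄
··░┄╬┄╬┄╬█░
··░─░█╬┄┄─┄
··─╬╬┄┄┄┄╬╬

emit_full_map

·─┄┄┄──┄╬
·┄┄░█┄╬─╬
·┄┄┄╬╬┄░─
·─░▲─╬┄█┄
──╬█┄─╬╬╬
╬┄╬─░─╬┄┄
░┄╬┄╬┄╬█░
░─░█╬┄┄─┄
─╬╬┄┄┄┄╬╬

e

···········
···········
··─┄┄┄──┄╬·
··┄┄░█┄╬─╬·
··┄┄┄╬╬┄░─·
··─░┄▲╬┄█┄·
·──╬█┄─╬╬╬·
·╬┄╬─░─╬┄┄·
·░┄╬┄╬┄╬█░·
·░─░█╬┄┄─┄·
·─╬╬┄┄┄┄╬╬·

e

···········
···········
·─┄┄┄──┄╬··
·┄┄░█┄╬─╬··
·┄┄┄╬╬┄░─··
·─░┄─▲┄█┄··
──╬█┄─╬╬╬··
╬┄╬─░─╬┄┄··
░┄╬┄╬┄╬█░··
░─░█╬┄┄─┄··
─╬╬┄┄┄┄╬╬··

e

···········
···········
─┄┄┄──┄╬···
┄┄░█┄╬─╬···
┄┄┄╬╬┄░─···
─░┄─╬▲█┄···
─╬█┄─╬╬╬···
┄╬─░─╬┄┄···
┄╬┄╬┄╬█░···
─░█╬┄┄─┄···
╬╬┄┄┄┄╬╬···

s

···········
─┄┄┄──┄╬···
┄┄░█┄╬─╬···
┄┄┄╬╬┄░─···
─░┄─╬┄█┄···
─╬█┄─▲╬╬···
┄╬─░─╬┄┄···
┄╬┄╬┄╬█░···
─░█╬┄┄─┄···
╬╬┄┄┄┄╬╬···
···········

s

─┄┄┄──┄╬···
┄┄░█┄╬─╬···
┄┄┄╬╬┄░─···
─░┄─╬┄█┄···
─╬█┄─╬╬╬···
┄╬─░─▲┄┄···
┄╬┄╬┄╬█░···
─░█╬┄┄─┄···
╬╬┄┄┄┄╬╬···
···········
···········

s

┄┄░█┄╬─╬···
┄┄┄╬╬┄░─···
─░┄─╬┄█┄···
─╬█┄─╬╬╬···
┄╬─░─╬┄┄···
┄╬┄╬┄▲█░···
─░█╬┄┄─┄···
╬╬┄┄┄┄╬╬···
···········
···········
···········

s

┄┄┄╬╬┄░─···
─░┄─╬┄█┄···
─╬█┄─╬╬╬···
┄╬─░─╬┄┄···
┄╬┄╬┄╬█░···
─░█╬┄▲─┄···
╬╬┄┄┄┄╬╬···
···┄╬╬┄░···
···········
···········
···········

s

─░┄─╬┄█┄···
─╬█┄─╬╬╬···
┄╬─░─╬┄┄···
┄╬┄╬┄╬█░···
─░█╬┄┄─┄···
╬╬┄┄┄▲╬╬···
···┄╬╬┄░···
···──╬┄╬···
···········
···········
···········

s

─╬█┄─╬╬╬···
┄╬─░─╬┄┄···
┄╬┄╬┄╬█░···
─░█╬┄┄─┄···
╬╬┄┄┄┄╬╬···
···┄╬▲┄░···
···──╬┄╬···
···┄─┄┄─···
···········
···········
···········

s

┄╬─░─╬┄┄···
┄╬┄╬┄╬█░···
─░█╬┄┄─┄···
╬╬┄┄┄┄╬╬···
···┄╬╬┄░···
···──▲┄╬···
···┄─┄┄─···
···──╬╬┄···
···········
···········
···········

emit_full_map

·─┄┄┄──┄╬
·┄┄░█┄╬─╬
·┄┄┄╬╬┄░─
·─░┄─╬┄█┄
──╬█┄─╬╬╬
╬┄╬─░─╬┄┄
░┄╬┄╬┄╬█░
░─░█╬┄┄─┄
─╬╬┄┄┄┄╬╬
····┄╬╬┄░
····──▲┄╬
····┄─┄┄─
····──╬╬┄

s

┄╬┄╬┄╬█░···
─░█╬┄┄─┄···
╬╬┄┄┄┄╬╬···
···┄╬╬┄░···
···──╬┄╬···
···┄─▲┄─···
···──╬╬┄···
···┄──░░···
···········
···········
···········

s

─░█╬┄┄─┄···
╬╬┄┄┄┄╬╬···
···┄╬╬┄░···
···──╬┄╬···
···┄─┄┄─···
···──▲╬┄···
···┄──░░···
···╬┄─┄╬···
···········
···········
···········

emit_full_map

·─┄┄┄──┄╬
·┄┄░█┄╬─╬
·┄┄┄╬╬┄░─
·─░┄─╬┄█┄
──╬█┄─╬╬╬
╬┄╬─░─╬┄┄
░┄╬┄╬┄╬█░
░─░█╬┄┄─┄
─╬╬┄┄┄┄╬╬
····┄╬╬┄░
····──╬┄╬
····┄─┄┄─
····──▲╬┄
····┄──░░
····╬┄─┄╬


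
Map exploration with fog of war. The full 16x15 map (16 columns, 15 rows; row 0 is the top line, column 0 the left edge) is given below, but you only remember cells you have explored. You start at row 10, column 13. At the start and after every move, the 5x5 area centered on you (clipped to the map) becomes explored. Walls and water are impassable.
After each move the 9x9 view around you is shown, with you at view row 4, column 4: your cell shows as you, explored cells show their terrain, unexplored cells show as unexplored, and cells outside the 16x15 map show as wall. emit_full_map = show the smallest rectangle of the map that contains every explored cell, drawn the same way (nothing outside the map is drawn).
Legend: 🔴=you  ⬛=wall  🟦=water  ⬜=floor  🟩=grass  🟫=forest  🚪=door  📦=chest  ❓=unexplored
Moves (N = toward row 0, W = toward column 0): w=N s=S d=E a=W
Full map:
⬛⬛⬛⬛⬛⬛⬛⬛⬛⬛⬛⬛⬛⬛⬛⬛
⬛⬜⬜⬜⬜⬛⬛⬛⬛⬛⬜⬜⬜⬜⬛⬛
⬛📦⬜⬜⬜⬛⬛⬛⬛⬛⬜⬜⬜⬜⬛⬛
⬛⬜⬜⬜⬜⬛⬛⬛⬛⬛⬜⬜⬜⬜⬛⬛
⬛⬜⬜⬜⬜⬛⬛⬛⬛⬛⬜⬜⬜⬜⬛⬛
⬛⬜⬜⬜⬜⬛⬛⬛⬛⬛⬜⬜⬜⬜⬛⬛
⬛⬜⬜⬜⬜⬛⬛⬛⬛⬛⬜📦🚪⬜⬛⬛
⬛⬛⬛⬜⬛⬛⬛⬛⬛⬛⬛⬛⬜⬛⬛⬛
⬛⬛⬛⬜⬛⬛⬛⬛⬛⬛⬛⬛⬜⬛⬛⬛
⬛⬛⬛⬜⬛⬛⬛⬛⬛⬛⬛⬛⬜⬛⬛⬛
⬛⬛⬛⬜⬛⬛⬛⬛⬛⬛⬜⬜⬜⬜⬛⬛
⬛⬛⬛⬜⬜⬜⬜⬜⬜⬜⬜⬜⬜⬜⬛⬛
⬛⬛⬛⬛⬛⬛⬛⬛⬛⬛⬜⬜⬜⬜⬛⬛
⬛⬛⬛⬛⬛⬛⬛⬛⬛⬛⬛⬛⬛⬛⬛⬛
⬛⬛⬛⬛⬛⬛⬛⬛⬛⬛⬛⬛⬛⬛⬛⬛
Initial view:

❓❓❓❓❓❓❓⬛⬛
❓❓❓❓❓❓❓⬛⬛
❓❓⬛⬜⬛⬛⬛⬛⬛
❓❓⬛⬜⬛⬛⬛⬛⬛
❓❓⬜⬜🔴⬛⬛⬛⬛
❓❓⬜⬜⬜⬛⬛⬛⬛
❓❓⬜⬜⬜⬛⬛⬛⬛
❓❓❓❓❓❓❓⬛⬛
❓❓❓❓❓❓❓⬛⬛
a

❓❓❓❓❓❓❓❓⬛
❓❓❓❓❓❓❓❓⬛
❓❓⬛⬛⬜⬛⬛⬛⬛
❓❓⬛⬛⬜⬛⬛⬛⬛
❓❓⬜⬜🔴⬜⬛⬛⬛
❓❓⬜⬜⬜⬜⬛⬛⬛
❓❓⬜⬜⬜⬜⬛⬛⬛
❓❓❓❓❓❓❓❓⬛
❓❓❓❓❓❓❓❓⬛

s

❓❓❓❓❓❓❓❓⬛
❓❓⬛⬛⬜⬛⬛⬛⬛
❓❓⬛⬛⬜⬛⬛⬛⬛
❓❓⬜⬜⬜⬜⬛⬛⬛
❓❓⬜⬜🔴⬜⬛⬛⬛
❓❓⬜⬜⬜⬜⬛⬛⬛
❓❓⬛⬛⬛⬛⬛❓⬛
❓❓❓❓❓❓❓❓⬛
⬛⬛⬛⬛⬛⬛⬛⬛⬛

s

❓❓⬛⬛⬜⬛⬛⬛⬛
❓❓⬛⬛⬜⬛⬛⬛⬛
❓❓⬜⬜⬜⬜⬛⬛⬛
❓❓⬜⬜⬜⬜⬛⬛⬛
❓❓⬜⬜🔴⬜⬛⬛⬛
❓❓⬛⬛⬛⬛⬛❓⬛
❓❓⬛⬛⬛⬛⬛❓⬛
⬛⬛⬛⬛⬛⬛⬛⬛⬛
⬛⬛⬛⬛⬛⬛⬛⬛⬛

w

❓❓❓❓❓❓❓❓⬛
❓❓⬛⬛⬜⬛⬛⬛⬛
❓❓⬛⬛⬜⬛⬛⬛⬛
❓❓⬜⬜⬜⬜⬛⬛⬛
❓❓⬜⬜🔴⬜⬛⬛⬛
❓❓⬜⬜⬜⬜⬛⬛⬛
❓❓⬛⬛⬛⬛⬛❓⬛
❓❓⬛⬛⬛⬛⬛❓⬛
⬛⬛⬛⬛⬛⬛⬛⬛⬛

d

❓❓❓❓❓❓❓⬛⬛
❓⬛⬛⬜⬛⬛⬛⬛⬛
❓⬛⬛⬜⬛⬛⬛⬛⬛
❓⬜⬜⬜⬜⬛⬛⬛⬛
❓⬜⬜⬜🔴⬛⬛⬛⬛
❓⬜⬜⬜⬜⬛⬛⬛⬛
❓⬛⬛⬛⬛⬛⬛⬛⬛
❓⬛⬛⬛⬛⬛❓⬛⬛
⬛⬛⬛⬛⬛⬛⬛⬛⬛

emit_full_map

⬛⬛⬜⬛⬛⬛
⬛⬛⬜⬛⬛⬛
⬜⬜⬜⬜⬛⬛
⬜⬜⬜🔴⬛⬛
⬜⬜⬜⬜⬛⬛
⬛⬛⬛⬛⬛⬛
⬛⬛⬛⬛⬛❓

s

❓⬛⬛⬜⬛⬛⬛⬛⬛
❓⬛⬛⬜⬛⬛⬛⬛⬛
❓⬜⬜⬜⬜⬛⬛⬛⬛
❓⬜⬜⬜⬜⬛⬛⬛⬛
❓⬜⬜⬜🔴⬛⬛⬛⬛
❓⬛⬛⬛⬛⬛⬛⬛⬛
❓⬛⬛⬛⬛⬛⬛⬛⬛
⬛⬛⬛⬛⬛⬛⬛⬛⬛
⬛⬛⬛⬛⬛⬛⬛⬛⬛

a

❓❓⬛⬛⬜⬛⬛⬛⬛
❓❓⬛⬛⬜⬛⬛⬛⬛
❓❓⬜⬜⬜⬜⬛⬛⬛
❓❓⬜⬜⬜⬜⬛⬛⬛
❓❓⬜⬜🔴⬜⬛⬛⬛
❓❓⬛⬛⬛⬛⬛⬛⬛
❓❓⬛⬛⬛⬛⬛⬛⬛
⬛⬛⬛⬛⬛⬛⬛⬛⬛
⬛⬛⬛⬛⬛⬛⬛⬛⬛

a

❓❓❓⬛⬛⬜⬛⬛⬛
❓❓❓⬛⬛⬜⬛⬛⬛
❓❓⬛⬜⬜⬜⬜⬛⬛
❓❓⬜⬜⬜⬜⬜⬛⬛
❓❓⬛⬜🔴⬜⬜⬛⬛
❓❓⬛⬛⬛⬛⬛⬛⬛
❓❓⬛⬛⬛⬛⬛⬛⬛
⬛⬛⬛⬛⬛⬛⬛⬛⬛
⬛⬛⬛⬛⬛⬛⬛⬛⬛

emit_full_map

❓⬛⬛⬜⬛⬛⬛
❓⬛⬛⬜⬛⬛⬛
⬛⬜⬜⬜⬜⬛⬛
⬜⬜⬜⬜⬜⬛⬛
⬛⬜🔴⬜⬜⬛⬛
⬛⬛⬛⬛⬛⬛⬛
⬛⬛⬛⬛⬛⬛⬛


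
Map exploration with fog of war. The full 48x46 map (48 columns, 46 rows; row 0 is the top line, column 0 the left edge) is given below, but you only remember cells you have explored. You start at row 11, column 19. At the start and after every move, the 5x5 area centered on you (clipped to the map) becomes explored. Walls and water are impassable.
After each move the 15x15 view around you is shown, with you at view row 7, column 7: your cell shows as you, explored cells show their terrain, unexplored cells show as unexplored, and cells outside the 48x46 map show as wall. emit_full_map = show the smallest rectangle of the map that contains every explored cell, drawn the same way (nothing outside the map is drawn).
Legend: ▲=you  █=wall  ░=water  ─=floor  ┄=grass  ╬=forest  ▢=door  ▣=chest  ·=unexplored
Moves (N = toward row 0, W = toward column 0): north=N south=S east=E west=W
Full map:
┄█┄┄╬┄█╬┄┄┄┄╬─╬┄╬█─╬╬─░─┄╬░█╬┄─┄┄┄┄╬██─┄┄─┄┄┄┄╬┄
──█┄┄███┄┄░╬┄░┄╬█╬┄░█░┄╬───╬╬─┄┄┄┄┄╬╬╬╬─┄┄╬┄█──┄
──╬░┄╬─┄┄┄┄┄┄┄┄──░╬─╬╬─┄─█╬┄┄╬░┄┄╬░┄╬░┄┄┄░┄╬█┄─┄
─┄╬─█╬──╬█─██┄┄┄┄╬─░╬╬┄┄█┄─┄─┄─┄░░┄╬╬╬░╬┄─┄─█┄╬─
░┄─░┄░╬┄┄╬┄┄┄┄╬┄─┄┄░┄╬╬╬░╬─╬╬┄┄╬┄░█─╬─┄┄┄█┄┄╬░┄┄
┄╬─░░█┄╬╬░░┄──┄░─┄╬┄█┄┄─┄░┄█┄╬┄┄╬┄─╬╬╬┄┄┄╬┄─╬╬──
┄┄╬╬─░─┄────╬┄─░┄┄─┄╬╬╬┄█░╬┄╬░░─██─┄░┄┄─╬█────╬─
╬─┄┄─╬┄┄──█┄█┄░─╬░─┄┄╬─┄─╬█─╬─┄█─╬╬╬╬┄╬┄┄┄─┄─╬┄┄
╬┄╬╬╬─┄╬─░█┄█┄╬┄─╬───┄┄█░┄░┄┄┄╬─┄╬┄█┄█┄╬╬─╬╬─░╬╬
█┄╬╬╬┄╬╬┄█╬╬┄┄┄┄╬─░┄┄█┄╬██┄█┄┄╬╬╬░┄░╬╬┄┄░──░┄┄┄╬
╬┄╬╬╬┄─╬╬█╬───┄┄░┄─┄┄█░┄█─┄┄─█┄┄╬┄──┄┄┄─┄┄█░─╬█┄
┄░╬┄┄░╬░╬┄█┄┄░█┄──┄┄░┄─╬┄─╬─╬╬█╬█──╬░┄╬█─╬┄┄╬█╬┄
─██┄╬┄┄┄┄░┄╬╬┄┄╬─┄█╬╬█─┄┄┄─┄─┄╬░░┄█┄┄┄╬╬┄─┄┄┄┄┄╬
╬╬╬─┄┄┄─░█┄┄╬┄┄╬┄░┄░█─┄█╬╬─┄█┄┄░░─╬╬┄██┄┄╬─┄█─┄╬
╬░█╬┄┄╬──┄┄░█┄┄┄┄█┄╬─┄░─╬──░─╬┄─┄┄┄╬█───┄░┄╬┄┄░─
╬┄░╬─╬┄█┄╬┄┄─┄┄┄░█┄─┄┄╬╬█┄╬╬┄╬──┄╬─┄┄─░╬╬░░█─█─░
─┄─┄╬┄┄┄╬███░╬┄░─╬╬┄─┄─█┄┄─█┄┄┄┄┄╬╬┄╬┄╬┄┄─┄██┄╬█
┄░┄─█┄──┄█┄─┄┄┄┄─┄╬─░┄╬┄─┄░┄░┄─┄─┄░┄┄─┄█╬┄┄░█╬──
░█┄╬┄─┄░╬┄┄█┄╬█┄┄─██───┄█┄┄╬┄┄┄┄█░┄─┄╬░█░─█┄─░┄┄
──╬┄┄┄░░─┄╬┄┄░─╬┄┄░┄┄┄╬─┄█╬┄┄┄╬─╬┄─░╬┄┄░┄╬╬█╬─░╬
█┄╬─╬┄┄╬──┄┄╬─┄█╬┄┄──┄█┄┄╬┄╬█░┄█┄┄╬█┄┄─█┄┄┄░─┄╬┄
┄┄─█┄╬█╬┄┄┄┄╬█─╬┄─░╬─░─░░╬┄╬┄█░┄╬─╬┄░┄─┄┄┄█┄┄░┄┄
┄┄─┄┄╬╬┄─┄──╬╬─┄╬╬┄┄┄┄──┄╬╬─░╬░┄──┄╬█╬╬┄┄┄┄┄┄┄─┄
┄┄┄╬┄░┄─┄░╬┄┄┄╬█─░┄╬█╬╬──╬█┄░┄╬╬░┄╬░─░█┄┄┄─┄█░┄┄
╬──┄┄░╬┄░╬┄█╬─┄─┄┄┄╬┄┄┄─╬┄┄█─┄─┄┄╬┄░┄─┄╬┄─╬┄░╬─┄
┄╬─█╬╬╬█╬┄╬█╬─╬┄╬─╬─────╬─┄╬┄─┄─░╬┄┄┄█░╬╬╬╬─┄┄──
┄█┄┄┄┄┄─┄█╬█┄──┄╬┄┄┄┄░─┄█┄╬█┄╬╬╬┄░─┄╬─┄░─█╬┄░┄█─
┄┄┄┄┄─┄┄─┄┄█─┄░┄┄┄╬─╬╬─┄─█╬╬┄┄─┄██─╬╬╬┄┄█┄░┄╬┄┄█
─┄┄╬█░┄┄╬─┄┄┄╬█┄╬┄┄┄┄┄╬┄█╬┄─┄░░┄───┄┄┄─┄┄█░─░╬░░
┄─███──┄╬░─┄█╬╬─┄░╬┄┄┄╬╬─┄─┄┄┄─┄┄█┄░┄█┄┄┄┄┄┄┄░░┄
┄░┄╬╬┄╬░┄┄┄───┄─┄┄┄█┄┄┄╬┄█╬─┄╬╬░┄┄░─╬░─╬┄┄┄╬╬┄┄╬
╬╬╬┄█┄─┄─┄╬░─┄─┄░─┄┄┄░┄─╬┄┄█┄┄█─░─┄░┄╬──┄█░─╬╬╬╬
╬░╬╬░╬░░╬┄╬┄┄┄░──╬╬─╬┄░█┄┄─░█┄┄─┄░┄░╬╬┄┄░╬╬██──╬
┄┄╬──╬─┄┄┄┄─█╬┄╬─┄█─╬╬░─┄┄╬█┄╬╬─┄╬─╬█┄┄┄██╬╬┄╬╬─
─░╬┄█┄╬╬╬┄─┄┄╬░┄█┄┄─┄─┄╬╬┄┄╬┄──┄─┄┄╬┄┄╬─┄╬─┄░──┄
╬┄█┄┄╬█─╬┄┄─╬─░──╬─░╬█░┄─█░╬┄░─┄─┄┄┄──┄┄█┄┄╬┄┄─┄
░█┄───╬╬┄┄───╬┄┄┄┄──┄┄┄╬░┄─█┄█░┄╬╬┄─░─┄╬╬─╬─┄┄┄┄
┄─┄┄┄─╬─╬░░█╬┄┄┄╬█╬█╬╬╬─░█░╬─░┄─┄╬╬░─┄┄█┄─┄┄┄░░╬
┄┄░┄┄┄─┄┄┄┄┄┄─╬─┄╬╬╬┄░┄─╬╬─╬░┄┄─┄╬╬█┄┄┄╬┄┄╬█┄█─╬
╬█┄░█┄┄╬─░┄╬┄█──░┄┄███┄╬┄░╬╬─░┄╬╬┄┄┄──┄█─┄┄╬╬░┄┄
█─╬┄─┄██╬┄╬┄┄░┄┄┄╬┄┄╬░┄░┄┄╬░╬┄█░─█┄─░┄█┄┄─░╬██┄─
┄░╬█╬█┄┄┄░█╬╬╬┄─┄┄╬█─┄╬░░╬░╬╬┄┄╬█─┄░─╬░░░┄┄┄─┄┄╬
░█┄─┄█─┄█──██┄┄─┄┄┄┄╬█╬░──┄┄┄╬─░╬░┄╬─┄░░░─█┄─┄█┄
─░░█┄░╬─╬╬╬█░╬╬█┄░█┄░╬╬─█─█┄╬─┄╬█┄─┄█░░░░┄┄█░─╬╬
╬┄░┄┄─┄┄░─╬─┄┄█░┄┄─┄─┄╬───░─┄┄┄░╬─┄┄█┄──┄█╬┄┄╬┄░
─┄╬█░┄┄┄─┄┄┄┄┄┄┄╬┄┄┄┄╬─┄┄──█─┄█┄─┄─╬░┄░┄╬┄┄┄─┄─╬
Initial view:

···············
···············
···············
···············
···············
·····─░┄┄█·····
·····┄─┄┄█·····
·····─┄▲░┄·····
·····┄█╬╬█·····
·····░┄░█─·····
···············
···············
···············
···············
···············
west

···············
···············
···············
···············
···············
·····╬─░┄┄█····
·····░┄─┄┄█····
·····──▲┄░┄····
·····─┄█╬╬█····
·····┄░┄░█─····
···············
···············
···············
···············
···············

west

···············
···············
···············
···············
···············
·····┄╬─░┄┄█···
·····┄░┄─┄┄█···
·····┄─▲┄┄░┄···
·····╬─┄█╬╬█···
·····╬┄░┄░█─···
···············
···············
···············
···············
···············

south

···············
···············
···············
···············
·····┄╬─░┄┄█···
·····┄░┄─┄┄█···
·····┄──┄┄░┄···
·····╬─▲█╬╬█···
·····╬┄░┄░█─···
·····┄┄█┄╬·····
···············
···············
···············
···············
···············

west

···············
···············
···············
···············
······┄╬─░┄┄█··
·····┄┄░┄─┄┄█··
·····█┄──┄┄░┄··
·····┄╬▲┄█╬╬█··
·····┄╬┄░┄░█─··
·····┄┄┄█┄╬····
···············
···············
···············
···············
···············

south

···············
···············
···············
······┄╬─░┄┄█··
·····┄┄░┄─┄┄█··
·····█┄──┄┄░┄··
·····┄╬─┄█╬╬█··
·····┄╬▲░┄░█─··
·····┄┄┄█┄╬····
·····┄┄░█┄·····
···············
···············
···············
···············
···············

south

···············
···············
······┄╬─░┄┄█··
·····┄┄░┄─┄┄█··
·····█┄──┄┄░┄··
·····┄╬─┄█╬╬█··
·····┄╬┄░┄░█─··
·····┄┄▲█┄╬····
·····┄┄░█┄·····
·····┄░─╬╬·····
···············
···············
···············
···············
···············

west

···············
···············
·······┄╬─░┄┄█·
······┄┄░┄─┄┄█·
······█┄──┄┄░┄·
·····┄┄╬─┄█╬╬█·
·····┄┄╬┄░┄░█─·
·····┄┄▲┄█┄╬···
·····┄┄┄░█┄····
·····╬┄░─╬╬····
···············
···············
···············
···············
···············

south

···············
·······┄╬─░┄┄█·
······┄┄░┄─┄┄█·
······█┄──┄┄░┄·
·····┄┄╬─┄█╬╬█·
·····┄┄╬┄░┄░█─·
·····┄┄┄┄█┄╬···
·····┄┄▲░█┄····
·····╬┄░─╬╬····
·····┄┄┄─┄·····
···············
···············
···············
···············
···············

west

···············
········┄╬─░┄┄█
·······┄┄░┄─┄┄█
·······█┄──┄┄░┄
······┄┄╬─┄█╬╬█
·····╬┄┄╬┄░┄░█─
·····█┄┄┄┄█┄╬··
·····─┄▲┄░█┄···
·····░╬┄░─╬╬···
·····┄┄┄┄─┄····
···············
···············
···············
···············
···············

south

········┄╬─░┄┄█
·······┄┄░┄─┄┄█
·······█┄──┄┄░┄
······┄┄╬─┄█╬╬█
·····╬┄┄╬┄░┄░█─
·····█┄┄┄┄█┄╬··
·····─┄┄┄░█┄···
·····░╬▲░─╬╬···
·····┄┄┄┄─┄····
·····┄╬█┄┄·····
···············
···············
···············
···············
···············

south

·······┄┄░┄─┄┄█
·······█┄──┄┄░┄
······┄┄╬─┄█╬╬█
·····╬┄┄╬┄░┄░█─
·····█┄┄┄┄█┄╬··
·····─┄┄┄░█┄···
·····░╬┄░─╬╬···
·····┄┄▲┄─┄····
·····┄╬█┄┄·····
·····┄░─╬┄·····
···············
···············
···············
···············
···············

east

······┄┄░┄─┄┄█·
······█┄──┄┄░┄·
·····┄┄╬─┄█╬╬█·
····╬┄┄╬┄░┄░█─·
····█┄┄┄┄█┄╬···
····─┄┄┄░█┄····
····░╬┄░─╬╬····
····┄┄┄▲─┄·····
····┄╬█┄┄─·····
····┄░─╬┄┄·····
···············
···············
···············
···············
···············

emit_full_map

···┄╬─░┄┄█
··┄┄░┄─┄┄█
··█┄──┄┄░┄
·┄┄╬─┄█╬╬█
╬┄┄╬┄░┄░█─
█┄┄┄┄█┄╬··
─┄┄┄░█┄···
░╬┄░─╬╬···
┄┄┄▲─┄····
┄╬█┄┄─····
┄░─╬┄┄····
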